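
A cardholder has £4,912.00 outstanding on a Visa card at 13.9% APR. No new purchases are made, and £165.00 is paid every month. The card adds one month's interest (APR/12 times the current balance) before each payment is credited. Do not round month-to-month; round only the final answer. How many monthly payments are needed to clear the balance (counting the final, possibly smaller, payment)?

Monthly rate r = 13.9%/12 = 1.15833% = 0.0115833.
Recurrence: B ← B·(1+r) − £165.00.
Month 1: interest £56.90; balance after payment £4,803.90.
Month 2: interest £55.65; balance after payment £4,694.54.
Closed form: n = −ln(1 − rB₀/P)/ln(1+r) = −ln(0.65517)/ln(1.01158) ≈ 36.717, so the balance reaches zero during payment 37.

37 months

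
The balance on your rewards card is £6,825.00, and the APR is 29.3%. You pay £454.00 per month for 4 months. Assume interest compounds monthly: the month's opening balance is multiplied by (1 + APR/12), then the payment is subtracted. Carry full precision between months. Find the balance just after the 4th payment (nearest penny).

£5,632.79

Monthly rate r = 29.3%/12 = 2.44167% = 0.0244167.
Each month: B ← B·(1+r) − £454.00.
Month 1: interest £166.64; balance after payment £6,537.64.
Month 2: interest £159.63; balance after payment £6,243.27.
Month 3: interest £152.44; balance after payment £5,941.71.
Month 4: interest £145.08; balance after payment £5,632.79.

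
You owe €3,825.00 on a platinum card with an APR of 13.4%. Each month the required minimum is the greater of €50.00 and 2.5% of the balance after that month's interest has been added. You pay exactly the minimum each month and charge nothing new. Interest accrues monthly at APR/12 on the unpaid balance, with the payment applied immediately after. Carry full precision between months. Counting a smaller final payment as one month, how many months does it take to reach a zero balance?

99 months

Monthly rate r = 13.4%/12 = 1.11667% = 0.0111667.
While 2.5% of the post-interest balance exceeds €50.00, each month B ← (B·(1+r))·(1 − 0.025), i.e. B shrinks by the factor (1+r)·0.975 = 0.98589.
This holds for months 1–47. Entering month 48 the balance is €1,961.18; 2.5% of the post-interest balance is now below €50.00, so the flat €50.00 minimum applies from here.
From month 48 a fixed €50.00 at rate r clears €1,961.18 in 52 more payments. Total: 47 + 52 = 99 months.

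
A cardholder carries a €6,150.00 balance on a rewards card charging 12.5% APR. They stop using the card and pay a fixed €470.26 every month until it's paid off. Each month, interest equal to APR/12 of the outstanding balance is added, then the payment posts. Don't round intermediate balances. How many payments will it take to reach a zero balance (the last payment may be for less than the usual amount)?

15 payments

Monthly rate r = 12.5%/12 = 1.04167% = 0.0104167.
Recurrence: B ← B·(1+r) − €470.26.
Month 1: interest €64.06; balance after payment €5,743.80.
Month 2: interest €59.83; balance after payment €5,333.37.
Closed form: n = −ln(1 − rB₀/P)/ln(1+r) = −ln(0.86377)/ln(1.01042) ≈ 14.132, so the balance reaches zero during payment 15.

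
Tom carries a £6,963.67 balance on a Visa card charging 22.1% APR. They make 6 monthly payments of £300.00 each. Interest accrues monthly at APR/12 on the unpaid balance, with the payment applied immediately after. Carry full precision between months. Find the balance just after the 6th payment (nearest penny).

£5,884.53

Monthly rate r = 22.1%/12 = 1.84167% = 0.0184167.
Each month: B ← B·(1+r) − £300.00.
Month 1: interest £128.25; balance after payment £6,791.92.
Month 2: interest £125.08; balance after payment £6,617.00.
Month 3: interest £121.86; balance after payment £6,438.87.
Month 4: interest £118.58; balance after payment £6,257.45.
Month 5: interest £115.24; balance after payment £6,072.69.
Month 6: interest £111.84; balance after payment £5,884.53.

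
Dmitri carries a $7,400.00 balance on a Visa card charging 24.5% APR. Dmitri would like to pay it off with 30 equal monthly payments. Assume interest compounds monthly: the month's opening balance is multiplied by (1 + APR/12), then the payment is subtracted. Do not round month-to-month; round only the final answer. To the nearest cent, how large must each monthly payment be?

$332.31

Monthly rate r = 24.5%/12 = 2.04167% = 0.0204167.
Level-payment amortization: P = B₀·r / (1 − (1+r)^(−n)) = 7400.00·0.0204167 / (1 − 1.02042^(−30)).
Denominator 1 − (1+r)^(−30) = 0.454652034.
P = 151.083 / 0.454652034 ≈ 332.31.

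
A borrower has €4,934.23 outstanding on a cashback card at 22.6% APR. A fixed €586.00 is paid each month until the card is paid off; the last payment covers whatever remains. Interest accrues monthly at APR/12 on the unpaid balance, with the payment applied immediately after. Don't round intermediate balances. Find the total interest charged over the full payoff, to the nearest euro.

€490

Monthly rate r = 22.6%/12 = 1.88333% = 0.0188333.
Payoff takes n = ⌈−ln(1 − rB₀/P)/ln(1+r)⌉ = ⌈9.254⌉ = 10 payments; the last is €149.94.
Total paid = 9·€586.00 + €149.94 = €5,423.94.
Total interest = total paid − principal = €5,423.94 − €4,934.23 = €489.71.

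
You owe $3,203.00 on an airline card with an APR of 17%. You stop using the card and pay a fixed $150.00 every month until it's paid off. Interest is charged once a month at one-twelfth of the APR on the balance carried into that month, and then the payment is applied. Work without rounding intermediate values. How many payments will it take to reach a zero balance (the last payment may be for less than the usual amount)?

Monthly rate r = 17%/12 = 1.41667% = 0.0141667.
Recurrence: B ← B·(1+r) − $150.00.
Month 1: interest $45.38; balance after payment $3,098.38.
Month 2: interest $43.89; balance after payment $2,992.27.
Closed form: n = −ln(1 − rB₀/P)/ln(1+r) = −ln(0.69749)/ln(1.01417) ≈ 25.610, so the balance reaches zero during payment 26.

26 payments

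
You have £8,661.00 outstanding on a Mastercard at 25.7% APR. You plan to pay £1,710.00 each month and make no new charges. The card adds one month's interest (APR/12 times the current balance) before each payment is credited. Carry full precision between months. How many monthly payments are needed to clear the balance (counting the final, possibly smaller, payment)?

Monthly rate r = 25.7%/12 = 2.14167% = 0.0214167.
Recurrence: B ← B·(1+r) − £1,710.00.
Month 1: interest £185.49; balance after payment £7,136.49.
Month 2: interest £152.84; balance after payment £5,579.33.
Month 3: interest £119.49; balance after payment £3,988.82.
Month 4: interest £85.43; balance after payment £2,364.25.
Month 5: interest £50.63; balance after payment £704.88.
Month 6: interest £15.10; balance after payment £0.00.

6 months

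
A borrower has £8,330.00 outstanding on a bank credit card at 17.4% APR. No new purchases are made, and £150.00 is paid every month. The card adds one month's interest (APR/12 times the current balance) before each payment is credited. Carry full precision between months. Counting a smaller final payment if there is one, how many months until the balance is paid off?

Monthly rate r = 17.4%/12 = 1.45% = 0.0145.
Recurrence: B ← B·(1+r) − £150.00.
Month 1: interest £120.78; balance after payment £8,300.78.
Month 2: interest £120.36; balance after payment £8,271.15.
Closed form: n = −ln(1 − rB₀/P)/ln(1+r) = −ln(0.19477)/ln(1.0145) ≈ 113.640, so the balance reaches zero during payment 114.

114 payments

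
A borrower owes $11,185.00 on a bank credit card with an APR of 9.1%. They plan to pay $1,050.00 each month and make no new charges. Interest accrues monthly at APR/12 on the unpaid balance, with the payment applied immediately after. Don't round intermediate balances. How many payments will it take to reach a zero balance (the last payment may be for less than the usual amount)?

12 payments

Monthly rate r = 9.1%/12 = 0.758333% = 0.00758333.
Recurrence: B ← B·(1+r) − $1,050.00.
Month 1: interest $84.82; balance after payment $10,219.82.
Month 2: interest $77.50; balance after payment $9,247.32.
Closed form: n = −ln(1 − rB₀/P)/ln(1+r) = −ln(0.91922)/ln(1.00758) ≈ 11.149, so the balance reaches zero during payment 12.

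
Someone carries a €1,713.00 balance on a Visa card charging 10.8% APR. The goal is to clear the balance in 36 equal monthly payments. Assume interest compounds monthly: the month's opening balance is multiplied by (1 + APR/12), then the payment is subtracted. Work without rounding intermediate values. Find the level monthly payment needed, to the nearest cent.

Monthly rate r = 10.8%/12 = 0.9% = 0.009.
Level-payment amortization: P = B₀·r / (1 − (1+r)^(−n)) = 1713.00·0.009 / (1 − 1.009^(−36)).
Denominator 1 − (1+r)^(−36) = 0.275700783.
P = 15.417 / 0.275700783 ≈ 55.92.

€55.92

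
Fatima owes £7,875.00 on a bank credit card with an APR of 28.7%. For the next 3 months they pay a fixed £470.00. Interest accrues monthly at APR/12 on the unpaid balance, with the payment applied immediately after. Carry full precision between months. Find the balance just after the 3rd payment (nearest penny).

Monthly rate r = 28.7%/12 = 2.39167% = 0.0239167.
Each month: B ← B·(1+r) − £470.00.
Month 1: interest £188.34; balance after payment £7,593.34.
Month 2: interest £181.61; balance after payment £7,304.95.
Month 3: interest £174.71; balance after payment £7,009.66.

£7,009.66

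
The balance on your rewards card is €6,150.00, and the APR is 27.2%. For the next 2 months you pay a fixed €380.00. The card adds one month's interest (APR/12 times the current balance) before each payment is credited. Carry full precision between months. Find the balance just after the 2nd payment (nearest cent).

Monthly rate r = 27.2%/12 = 2.26667% = 0.0226667.
Each month: B ← B·(1+r) − €380.00.
Month 1: interest €139.40; balance after payment €5,909.40.
Month 2: interest €133.95; balance after payment €5,663.35.

€5,663.35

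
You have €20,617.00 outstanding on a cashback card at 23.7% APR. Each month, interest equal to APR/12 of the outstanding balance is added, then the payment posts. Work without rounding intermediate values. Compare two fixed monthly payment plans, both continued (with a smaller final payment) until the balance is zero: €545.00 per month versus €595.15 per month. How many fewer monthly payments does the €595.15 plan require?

12 fewer payments

Monthly rate r = 23.7%/12 = 1.975% = 0.01975.
At €545.00/mo: n = ⌈−ln(1 − rB₀/P)/ln(1+r)⌉ = 71 payments (last €164.25); total interest = total paid − €20,617.00 = €17,697.25.
At €595.15/mo: 59 payments (last €555.02); total interest €14,456.72.
Payments saved = 71 − 59 = 12.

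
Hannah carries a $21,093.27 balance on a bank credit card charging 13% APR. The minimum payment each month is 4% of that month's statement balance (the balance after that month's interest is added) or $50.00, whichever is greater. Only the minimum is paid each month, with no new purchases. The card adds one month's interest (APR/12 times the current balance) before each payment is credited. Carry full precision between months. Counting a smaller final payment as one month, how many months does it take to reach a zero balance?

Monthly rate r = 13%/12 = 1.08333% = 0.0108333.
While 4% of the post-interest balance exceeds $50.00, each month B ← (B·(1+r))·(1 − 0.04), i.e. B shrinks by the factor (1+r)·0.96 = 0.9704.
This holds for months 1–95. Entering month 96 the balance is $1,214.70; 4% of the post-interest balance is now below $50.00, so the flat $50.00 minimum applies from here.
From month 96 a fixed $50.00 at rate r clears $1,214.70 in 29 more payments. Total: 95 + 29 = 124 months.

124 months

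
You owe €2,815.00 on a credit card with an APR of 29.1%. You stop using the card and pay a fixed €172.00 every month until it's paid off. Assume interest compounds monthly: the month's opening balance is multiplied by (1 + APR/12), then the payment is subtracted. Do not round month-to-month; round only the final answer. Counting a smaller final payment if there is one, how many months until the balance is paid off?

22 payments

Monthly rate r = 29.1%/12 = 2.425% = 0.02425.
Recurrence: B ← B·(1+r) − €172.00.
Month 1: interest €68.26; balance after payment €2,711.26.
Month 2: interest €65.75; balance after payment €2,605.01.
Closed form: n = −ln(1 − rB₀/P)/ln(1+r) = −ln(0.60312)/ln(1.02425) ≈ 21.103, so the balance reaches zero during payment 22.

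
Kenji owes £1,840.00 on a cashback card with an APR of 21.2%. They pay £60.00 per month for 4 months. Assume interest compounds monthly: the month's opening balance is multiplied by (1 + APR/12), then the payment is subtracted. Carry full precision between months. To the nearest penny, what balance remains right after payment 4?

£1,727.08

Monthly rate r = 21.2%/12 = 1.76667% = 0.0176667.
Each month: B ← B·(1+r) − £60.00.
Month 1: interest £32.51; balance after payment £1,812.51.
Month 2: interest £32.02; balance after payment £1,784.53.
Month 3: interest £31.53; balance after payment £1,756.05.
Month 4: interest £31.02; balance after payment £1,727.08.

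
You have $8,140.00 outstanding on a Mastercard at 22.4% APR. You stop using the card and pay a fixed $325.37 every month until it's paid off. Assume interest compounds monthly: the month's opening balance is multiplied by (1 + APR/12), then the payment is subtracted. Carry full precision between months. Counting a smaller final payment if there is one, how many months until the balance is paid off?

Monthly rate r = 22.4%/12 = 1.86667% = 0.0186667.
Recurrence: B ← B·(1+r) − $325.37.
Month 1: interest $151.95; balance after payment $7,966.58.
Month 2: interest $148.71; balance after payment $7,789.92.
Closed form: n = −ln(1 − rB₀/P)/ln(1+r) = −ln(0.533)/ln(1.01867) ≈ 34.022, so the balance reaches zero during payment 35.

35 months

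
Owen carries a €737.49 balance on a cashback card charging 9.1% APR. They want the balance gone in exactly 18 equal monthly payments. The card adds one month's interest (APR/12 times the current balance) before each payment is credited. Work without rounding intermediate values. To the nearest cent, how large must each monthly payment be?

€43.99

Monthly rate r = 9.1%/12 = 0.758333% = 0.00758333.
Level-payment amortization: P = B₀·r / (1 − (1+r)^(−n)) = 737.49·0.00758333 / (1 − 1.00758^(−18)).
Denominator 1 − (1+r)^(−18) = 0.127144309.
P = 5.59263 / 0.127144309 ≈ 43.99.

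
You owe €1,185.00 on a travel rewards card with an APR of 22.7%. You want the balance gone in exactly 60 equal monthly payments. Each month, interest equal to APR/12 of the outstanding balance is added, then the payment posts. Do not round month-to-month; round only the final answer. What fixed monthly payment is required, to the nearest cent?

€33.20

Monthly rate r = 22.7%/12 = 1.89167% = 0.0189167.
Level-payment amortization: P = B₀·r / (1 − (1+r)^(−n)) = 1185.00·0.0189167 / (1 − 1.01892^(−60)).
Denominator 1 − (1+r)^(−60) = 0.675152125.
P = 22.4162 / 0.675152125 ≈ 33.20.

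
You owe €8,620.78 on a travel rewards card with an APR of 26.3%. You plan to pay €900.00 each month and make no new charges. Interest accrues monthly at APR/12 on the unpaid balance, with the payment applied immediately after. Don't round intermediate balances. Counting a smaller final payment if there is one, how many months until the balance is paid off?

Monthly rate r = 26.3%/12 = 2.19167% = 0.0219167.
Recurrence: B ← B·(1+r) − €900.00.
Month 1: interest €188.94; balance after payment €7,909.72.
Month 2: interest €173.35; balance after payment €7,183.07.
Closed form: n = −ln(1 − rB₀/P)/ln(1+r) = −ln(0.79007)/ln(1.02192) ≈ 10.869, so the balance reaches zero during payment 11.

11 payments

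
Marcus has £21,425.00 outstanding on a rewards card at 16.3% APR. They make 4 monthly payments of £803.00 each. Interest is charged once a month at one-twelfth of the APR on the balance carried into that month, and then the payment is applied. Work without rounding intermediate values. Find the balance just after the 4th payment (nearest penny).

Monthly rate r = 16.3%/12 = 1.35833% = 0.0135833.
Each month: B ← B·(1+r) − £803.00.
Month 1: interest £291.02; balance after payment £20,913.02.
Month 2: interest £284.07; balance after payment £20,394.09.
Month 3: interest £277.02; balance after payment £19,868.11.
Month 4: interest £269.88; balance after payment £19,334.99.

£19,334.99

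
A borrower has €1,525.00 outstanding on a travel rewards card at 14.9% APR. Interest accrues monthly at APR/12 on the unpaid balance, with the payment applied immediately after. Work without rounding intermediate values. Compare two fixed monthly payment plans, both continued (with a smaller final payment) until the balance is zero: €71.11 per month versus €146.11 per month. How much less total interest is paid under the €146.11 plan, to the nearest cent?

€140.71

Monthly rate r = 14.9%/12 = 1.24167% = 0.0124167.
At €71.11/mo: n = ⌈−ln(1 − rB₀/P)/ln(1+r)⌉ = 26 payments (last €6.53); total interest = total paid − €1,525.00 = €259.28.
At €146.11/mo: 12 payments (last €36.36); total interest €118.57.
Interest saved = €259.28 − €118.57 = €140.71.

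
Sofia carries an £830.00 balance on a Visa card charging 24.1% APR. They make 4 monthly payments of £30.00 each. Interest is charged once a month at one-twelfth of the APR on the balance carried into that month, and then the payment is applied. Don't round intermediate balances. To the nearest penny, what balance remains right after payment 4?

Monthly rate r = 24.1%/12 = 2.00833% = 0.0200833.
Each month: B ← B·(1+r) − £30.00.
Month 1: interest £16.67; balance after payment £816.67.
Month 2: interest £16.40; balance after payment £803.07.
Month 3: interest £16.13; balance after payment £789.20.
Month 4: interest £15.85; balance after payment £775.05.

£775.05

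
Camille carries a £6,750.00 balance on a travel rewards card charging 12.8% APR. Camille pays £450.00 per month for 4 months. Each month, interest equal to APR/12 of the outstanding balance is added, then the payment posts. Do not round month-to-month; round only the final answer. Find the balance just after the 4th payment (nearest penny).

Monthly rate r = 12.8%/12 = 1.06667% = 0.0106667.
Each month: B ← B·(1+r) − £450.00.
Month 1: interest £72.00; balance after payment £6,372.00.
Month 2: interest £67.97; balance after payment £5,989.97.
Month 3: interest £63.89; balance after payment £5,603.86.
Month 4: interest £59.77; balance after payment £5,213.64.

£5,213.64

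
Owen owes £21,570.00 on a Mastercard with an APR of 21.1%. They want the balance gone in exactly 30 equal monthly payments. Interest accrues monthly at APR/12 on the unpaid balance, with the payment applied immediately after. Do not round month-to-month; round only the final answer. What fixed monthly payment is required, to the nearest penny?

Monthly rate r = 21.1%/12 = 1.75833% = 0.0175833.
Level-payment amortization: P = B₀·r / (1 − (1+r)^(−n)) = 21570.00·0.0175833 / (1 − 1.01758^(−30)).
Denominator 1 − (1+r)^(−30) = 0.40721058.
P = 379.273 / 0.40721058 ≈ 931.39.

£931.39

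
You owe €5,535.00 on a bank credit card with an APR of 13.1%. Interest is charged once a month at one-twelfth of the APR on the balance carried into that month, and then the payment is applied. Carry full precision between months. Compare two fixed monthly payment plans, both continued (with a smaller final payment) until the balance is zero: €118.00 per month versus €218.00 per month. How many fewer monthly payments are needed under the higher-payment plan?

37 fewer payments

Monthly rate r = 13.1%/12 = 1.09167% = 0.0109167.
At €118.00/mo: n = ⌈−ln(1 − rB₀/P)/ln(1+r)⌉ = 67 payments (last €10.69); total interest = total paid − €5,535.00 = €2,263.69.
At €218.00/mo: 30 payments (last €195.23); total interest €982.23.
Payments saved = 67 − 30 = 37.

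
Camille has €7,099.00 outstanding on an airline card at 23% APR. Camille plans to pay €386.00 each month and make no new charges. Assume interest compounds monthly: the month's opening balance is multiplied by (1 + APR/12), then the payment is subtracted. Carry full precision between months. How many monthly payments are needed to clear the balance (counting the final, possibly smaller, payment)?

23 months

Monthly rate r = 23%/12 = 1.91667% = 0.0191667.
Recurrence: B ← B·(1+r) − €386.00.
Month 1: interest €136.06; balance after payment €6,849.06.
Month 2: interest €131.27; balance after payment €6,594.34.
Closed form: n = −ln(1 − rB₀/P)/ln(1+r) = −ln(0.6475)/ln(1.01917) ≈ 22.893, so the balance reaches zero during payment 23.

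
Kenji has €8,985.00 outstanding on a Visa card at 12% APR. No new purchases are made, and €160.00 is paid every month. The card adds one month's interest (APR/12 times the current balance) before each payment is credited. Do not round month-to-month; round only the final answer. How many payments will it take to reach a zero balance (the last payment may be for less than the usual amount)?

83 payments

Monthly rate r = 12%/12 = 1% = 0.01.
Recurrence: B ← B·(1+r) − €160.00.
Month 1: interest €89.85; balance after payment €8,914.85.
Month 2: interest €89.15; balance after payment €8,844.00.
Closed form: n = −ln(1 − rB₀/P)/ln(1+r) = −ln(0.43844)/ln(1.01) ≈ 82.865, so the balance reaches zero during payment 83.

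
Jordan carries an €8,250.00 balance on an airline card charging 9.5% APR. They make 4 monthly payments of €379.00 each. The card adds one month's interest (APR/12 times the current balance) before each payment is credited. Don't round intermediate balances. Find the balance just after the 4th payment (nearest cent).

€6,980.27

Monthly rate r = 9.5%/12 = 0.791667% = 0.00791667.
Each month: B ← B·(1+r) − €379.00.
Month 1: interest €65.31; balance after payment €7,936.31.
Month 2: interest €62.83; balance after payment €7,620.14.
Month 3: interest €60.33; balance after payment €7,301.47.
Month 4: interest €57.80; balance after payment €6,980.27.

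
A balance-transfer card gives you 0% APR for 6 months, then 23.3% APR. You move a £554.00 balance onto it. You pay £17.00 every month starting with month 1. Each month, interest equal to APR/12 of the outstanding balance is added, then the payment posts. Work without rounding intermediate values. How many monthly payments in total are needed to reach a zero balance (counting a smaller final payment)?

Promo months 1–6 at r₀ = 0%/12 = 0; months 7+ at r₁ = 23.3%/12 = 0.0194167.
After month 6 (no interest yet): B = £554.00 − 6·£17.00 = £452.00.
Then at r₁ with £17.00/mo: n₂ = −ln(1 − r₁·B/P)/ln(1+r₁) ≈ 37.76 → 38 more payments.

44 payments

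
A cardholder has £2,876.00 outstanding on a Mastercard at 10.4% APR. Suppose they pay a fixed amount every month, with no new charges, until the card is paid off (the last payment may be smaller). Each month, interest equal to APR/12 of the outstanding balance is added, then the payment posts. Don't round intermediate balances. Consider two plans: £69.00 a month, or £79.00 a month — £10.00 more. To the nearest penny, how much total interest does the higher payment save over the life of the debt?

Monthly rate r = 10.4%/12 = 0.866667% = 0.00866667.
At £69.00/mo: n = ⌈−ln(1 − rB₀/P)/ln(1+r)⌉ = 52 payments (last £64.99); total interest = total paid − £2,876.00 = £707.99.
At £79.00/mo: 44 payments (last £73.45); total interest £594.45.
Interest saved = £707.99 − £594.45 = £113.54.

£113.54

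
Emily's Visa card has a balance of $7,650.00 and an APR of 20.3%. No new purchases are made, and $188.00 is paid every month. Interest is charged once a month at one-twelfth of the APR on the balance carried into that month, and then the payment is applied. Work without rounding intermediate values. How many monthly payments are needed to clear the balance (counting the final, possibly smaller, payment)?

70 payments

Monthly rate r = 20.3%/12 = 1.69167% = 0.0169167.
Recurrence: B ← B·(1+r) − $188.00.
Month 1: interest $129.41; balance after payment $7,591.41.
Month 2: interest $128.42; balance after payment $7,531.83.
Closed form: n = −ln(1 − rB₀/P)/ln(1+r) = −ln(0.31164)/ln(1.01692) ≈ 69.503, so the balance reaches zero during payment 70.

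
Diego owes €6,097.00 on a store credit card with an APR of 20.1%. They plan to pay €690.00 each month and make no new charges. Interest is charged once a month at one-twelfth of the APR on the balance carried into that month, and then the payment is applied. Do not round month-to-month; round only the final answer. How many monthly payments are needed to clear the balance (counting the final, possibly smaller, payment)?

Monthly rate r = 20.1%/12 = 1.675% = 0.01675.
Recurrence: B ← B·(1+r) − €690.00.
Month 1: interest €102.12; balance after payment €5,509.12.
Month 2: interest €92.28; balance after payment €4,911.40.
Closed form: n = −ln(1 − rB₀/P)/ln(1+r) = −ln(0.85199)/ln(1.01675) ≈ 9.643, so the balance reaches zero during payment 10.

10 months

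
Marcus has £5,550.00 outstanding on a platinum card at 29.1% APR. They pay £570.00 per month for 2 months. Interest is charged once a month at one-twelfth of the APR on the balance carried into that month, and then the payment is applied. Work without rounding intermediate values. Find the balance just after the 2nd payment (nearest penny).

£4,668.62

Monthly rate r = 29.1%/12 = 2.425% = 0.02425.
Each month: B ← B·(1+r) − £570.00.
Month 1: interest £134.59; balance after payment £5,114.59.
Month 2: interest £124.03; balance after payment £4,668.62.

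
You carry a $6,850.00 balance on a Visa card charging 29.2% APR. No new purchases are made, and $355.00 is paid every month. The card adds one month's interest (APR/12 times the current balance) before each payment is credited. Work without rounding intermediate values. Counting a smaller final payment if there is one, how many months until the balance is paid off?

27 payments

Monthly rate r = 29.2%/12 = 2.43333% = 0.0243333.
Recurrence: B ← B·(1+r) − $355.00.
Month 1: interest $166.68; balance after payment $6,661.68.
Month 2: interest $162.10; balance after payment $6,468.78.
Closed form: n = −ln(1 − rB₀/P)/ln(1+r) = −ln(0.53047)/ln(1.02433) ≈ 26.370, so the balance reaches zero during payment 27.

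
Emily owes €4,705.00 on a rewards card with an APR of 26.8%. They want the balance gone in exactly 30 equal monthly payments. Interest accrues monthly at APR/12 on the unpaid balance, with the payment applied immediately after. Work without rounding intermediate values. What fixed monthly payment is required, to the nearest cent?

Monthly rate r = 26.8%/12 = 2.23333% = 0.0223333.
Level-payment amortization: P = B₀·r / (1 − (1+r)^(−n)) = 4705.00·0.0223333 / (1 − 1.02233^(−30)).
Denominator 1 − (1+r)^(−30) = 0.484505113.
P = 105.078 / 0.484505113 ≈ 216.88.

€216.88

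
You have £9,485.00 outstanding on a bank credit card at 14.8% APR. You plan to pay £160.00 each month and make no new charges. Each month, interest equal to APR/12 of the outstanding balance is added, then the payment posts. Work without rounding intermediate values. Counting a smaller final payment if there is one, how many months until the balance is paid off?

Monthly rate r = 14.8%/12 = 1.23333% = 0.0123333.
Recurrence: B ← B·(1+r) − £160.00.
Month 1: interest £116.98; balance after payment £9,441.98.
Month 2: interest £116.45; balance after payment £9,398.43.
Closed form: n = −ln(1 − rB₀/P)/ln(1+r) = −ln(0.26886)/ln(1.01233) ≈ 107.159, so the balance reaches zero during payment 108.

108 payments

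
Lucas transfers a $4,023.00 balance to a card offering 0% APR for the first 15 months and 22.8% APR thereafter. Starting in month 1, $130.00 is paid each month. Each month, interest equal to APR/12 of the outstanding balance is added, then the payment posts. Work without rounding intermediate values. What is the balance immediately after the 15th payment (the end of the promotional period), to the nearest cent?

Promo months 1–15 at r₀ = 0%/12 = 0; months 16+ at r₁ = 22.8%/12 = 0.019.
After month 15 (no interest yet): B = $4,023.00 − 15·$130.00 = $2,073.00.

$2,073.00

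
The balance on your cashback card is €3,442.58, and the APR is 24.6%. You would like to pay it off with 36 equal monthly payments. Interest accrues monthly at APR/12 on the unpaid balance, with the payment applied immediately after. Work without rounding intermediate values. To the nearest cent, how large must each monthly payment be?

Monthly rate r = 24.6%/12 = 2.05% = 0.0205.
Level-payment amortization: P = B₀·r / (1 − (1+r)^(−n)) = 3442.58·0.0205 / (1 − 1.0205^(−36)).
Denominator 1 − (1+r)^(−36) = 0.518349879.
P = 70.5729 / 0.518349879 ≈ 136.15.

€136.15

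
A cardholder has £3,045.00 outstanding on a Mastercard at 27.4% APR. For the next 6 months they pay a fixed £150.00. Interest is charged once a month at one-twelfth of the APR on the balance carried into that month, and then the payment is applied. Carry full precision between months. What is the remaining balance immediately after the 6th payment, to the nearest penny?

Monthly rate r = 27.4%/12 = 2.28333% = 0.0228333.
Each month: B ← B·(1+r) − £150.00.
Month 1: interest £69.53; balance after payment £2,964.53.
Month 2: interest £67.69; balance after payment £2,882.22.
Month 3: interest £65.81; balance after payment £2,798.03.
Month 4: interest £63.89; balance after payment £2,711.92.
Month 5: interest £61.92; balance after payment £2,623.84.
Month 6: interest £59.91; balance after payment £2,533.75.

£2,533.75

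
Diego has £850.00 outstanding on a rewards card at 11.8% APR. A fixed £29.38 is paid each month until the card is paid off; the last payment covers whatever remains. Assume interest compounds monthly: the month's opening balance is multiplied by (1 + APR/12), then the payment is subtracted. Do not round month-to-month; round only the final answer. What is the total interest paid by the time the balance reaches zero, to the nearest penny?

£155.13

Monthly rate r = 11.8%/12 = 0.983333% = 0.00983333.
Payoff takes n = ⌈−ln(1 − rB₀/P)/ln(1+r)⌉ = ⌈34.211⌉ = 35 payments; the last is £6.21.
Total paid = 34·£29.38 + £6.21 = £1,005.13.
Total interest = total paid − principal = £1,005.13 − £850.00 = £155.13.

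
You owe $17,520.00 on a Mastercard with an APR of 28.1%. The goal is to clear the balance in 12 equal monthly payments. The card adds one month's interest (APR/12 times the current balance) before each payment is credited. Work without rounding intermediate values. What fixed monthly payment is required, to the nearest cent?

$1,691.64

Monthly rate r = 28.1%/12 = 2.34167% = 0.0234167.
Level-payment amortization: P = B₀·r / (1 − (1+r)^(−n)) = 17520.00·0.0234167 / (1 − 1.02342^(−12)).
Denominator 1 − (1+r)^(−12) = 0.242521734.
P = 410.26 / 0.242521734 ≈ 1691.64.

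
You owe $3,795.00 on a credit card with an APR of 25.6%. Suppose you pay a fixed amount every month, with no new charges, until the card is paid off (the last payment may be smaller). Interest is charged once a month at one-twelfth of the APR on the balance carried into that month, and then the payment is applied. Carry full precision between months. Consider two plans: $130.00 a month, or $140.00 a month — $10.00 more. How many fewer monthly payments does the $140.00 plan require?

6 fewer payments

Monthly rate r = 25.6%/12 = 2.13333% = 0.0213333.
At $130.00/mo: n = ⌈−ln(1 − rB₀/P)/ln(1+r)⌉ = 47 payments (last $24.14); total interest = total paid − $3,795.00 = $2,209.14.
At $140.00/mo: 41 payments (last $126.60); total interest $1,931.60.
Payments saved = 47 − 41 = 6.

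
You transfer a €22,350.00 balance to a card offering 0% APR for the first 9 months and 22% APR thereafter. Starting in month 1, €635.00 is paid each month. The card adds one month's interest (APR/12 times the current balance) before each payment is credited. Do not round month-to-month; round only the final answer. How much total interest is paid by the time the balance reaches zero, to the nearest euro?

€6,240

Promo months 1–9 at r₀ = 0%/12 = 0; months 10+ at r₁ = 22%/12 = 0.0183333.
After month 9 (no interest yet): B = €22,350.00 − 9·€635.00 = €16,635.00.
Then at r₁ with €635.00/mo: n₂ = −ln(1 − r₁·B/P)/ln(1+r₁) ≈ 36.02 → 37 more payments.
Total paid = 45·€635.00 + €15.29 = €28,590.29; interest = €28,590.29 − €22,350.00 = €6,240.29.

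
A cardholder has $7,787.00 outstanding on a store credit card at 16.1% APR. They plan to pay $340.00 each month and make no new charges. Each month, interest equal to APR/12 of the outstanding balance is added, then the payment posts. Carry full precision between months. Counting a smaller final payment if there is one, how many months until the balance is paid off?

Monthly rate r = 16.1%/12 = 1.34167% = 0.0134167.
Recurrence: B ← B·(1+r) − $340.00.
Month 1: interest $104.48; balance after payment $7,551.48.
Month 2: interest $101.32; balance after payment $7,312.79.
Closed form: n = −ln(1 − rB₀/P)/ln(1+r) = −ln(0.69272)/ln(1.01342) ≈ 27.547, so the balance reaches zero during payment 28.

28 payments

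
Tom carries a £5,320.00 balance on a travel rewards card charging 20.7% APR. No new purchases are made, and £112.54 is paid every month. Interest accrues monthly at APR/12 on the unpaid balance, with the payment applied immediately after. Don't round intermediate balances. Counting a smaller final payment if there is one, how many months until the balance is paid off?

99 months

Monthly rate r = 20.7%/12 = 1.725% = 0.01725.
Recurrence: B ← B·(1+r) − £112.54.
Month 1: interest £91.77; balance after payment £5,299.23.
Month 2: interest £91.41; balance after payment £5,278.10.
Closed form: n = −ln(1 − rB₀/P)/ln(1+r) = −ln(0.18456)/ln(1.01725) ≈ 98.802, so the balance reaches zero during payment 99.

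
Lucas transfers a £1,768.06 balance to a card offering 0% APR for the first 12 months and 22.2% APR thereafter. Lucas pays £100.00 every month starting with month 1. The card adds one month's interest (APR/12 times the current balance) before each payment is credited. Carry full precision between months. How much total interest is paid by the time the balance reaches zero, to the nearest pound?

Promo months 1–12 at r₀ = 0%/12 = 0; months 13+ at r₁ = 22.2%/12 = 0.0185.
After month 12 (no interest yet): B = £1,768.06 − 12·£100.00 = £568.06.
Then at r₁ with £100.00/mo: n₂ = −ln(1 − r₁·B/P)/ln(1+r₁) ≈ 6.06 → 7 more payments.
Total paid = 18·£100.00 + £5.76 = £1,805.76; interest = £1,805.76 − £1,768.06 = £37.70.

£38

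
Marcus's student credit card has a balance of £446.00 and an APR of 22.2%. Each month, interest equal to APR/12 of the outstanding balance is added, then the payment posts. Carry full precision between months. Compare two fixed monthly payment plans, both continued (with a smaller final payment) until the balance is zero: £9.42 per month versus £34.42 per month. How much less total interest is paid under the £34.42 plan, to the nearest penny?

Monthly rate r = 22.2%/12 = 1.85% = 0.0185.
At £9.42/mo: n = ⌈−ln(1 − rB₀/P)/ln(1+r)⌉ = 114 payments (last £7.87); total interest = total paid − £446.00 = £626.33.
At £34.42/mo: 15 payments (last £32.74); total interest £68.62.
Interest saved = £626.33 − £68.62 = £557.71.

£557.71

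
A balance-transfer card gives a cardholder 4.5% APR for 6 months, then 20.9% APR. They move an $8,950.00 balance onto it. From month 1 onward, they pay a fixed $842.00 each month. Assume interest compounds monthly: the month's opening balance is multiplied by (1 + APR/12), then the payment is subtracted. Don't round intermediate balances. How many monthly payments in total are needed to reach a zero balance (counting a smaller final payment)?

Promo months 1–6 at r₀ = 4.5%/12 = 0.00375; months 7+ at r₁ = 20.9%/12 = 0.0174167.
After month 6: iterate B ← B·(1+r₀) − $842.00 for 6 months → $4,053.67.
Then at r₁ with $842.00/mo: n₂ = −ln(1 − r₁·B/P)/ln(1+r₁) ≈ 5.07 → 6 more payments.

12 payments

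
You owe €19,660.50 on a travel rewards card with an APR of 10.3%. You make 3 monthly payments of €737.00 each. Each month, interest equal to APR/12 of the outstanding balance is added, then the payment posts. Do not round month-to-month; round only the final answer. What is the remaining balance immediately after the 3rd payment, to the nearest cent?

Monthly rate r = 10.3%/12 = 0.858333% = 0.00858333.
Each month: B ← B·(1+r) − €737.00.
Month 1: interest €168.75; balance after payment €19,092.25.
Month 2: interest €163.88; balance after payment €18,519.13.
Month 3: interest €158.96; balance after payment €17,941.08.

€17,941.08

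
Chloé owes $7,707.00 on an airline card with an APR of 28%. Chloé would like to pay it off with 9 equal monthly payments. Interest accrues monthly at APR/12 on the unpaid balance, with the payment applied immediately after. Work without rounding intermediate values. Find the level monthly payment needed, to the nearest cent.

Monthly rate r = 28%/12 = 2.33333% = 0.0233333.
Level-payment amortization: P = B₀·r / (1 − (1+r)^(−n)) = 7707.00·0.0233333 / (1 − 1.02333^(−9)).
Denominator 1 − (1+r)^(−9) = 0.187457823.
P = 179.83 / 0.187457823 ≈ 959.31.

$959.31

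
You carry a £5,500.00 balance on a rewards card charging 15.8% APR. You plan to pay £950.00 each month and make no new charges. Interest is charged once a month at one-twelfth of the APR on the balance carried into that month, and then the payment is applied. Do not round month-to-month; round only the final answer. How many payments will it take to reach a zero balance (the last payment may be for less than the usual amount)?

Monthly rate r = 15.8%/12 = 1.31667% = 0.0131667.
Recurrence: B ← B·(1+r) − £950.00.
Month 1: interest £72.42; balance after payment £4,622.42.
Month 2: interest £60.86; balance after payment £3,733.28.
Closed form: n = −ln(1 − rB₀/P)/ln(1+r) = −ln(0.92377)/ln(1.01317) ≈ 6.062, so the balance reaches zero during payment 7.

7 months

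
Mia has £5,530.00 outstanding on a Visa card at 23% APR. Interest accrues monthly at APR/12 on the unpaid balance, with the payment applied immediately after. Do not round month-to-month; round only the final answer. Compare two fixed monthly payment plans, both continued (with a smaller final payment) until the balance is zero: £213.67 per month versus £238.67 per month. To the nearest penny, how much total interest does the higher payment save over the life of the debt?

Monthly rate r = 23%/12 = 1.91667% = 0.0191667.
At £213.67/mo: n = ⌈−ln(1 − rB₀/P)/ln(1+r)⌉ = 37 payments (last £20.59); total interest = total paid − £5,530.00 = £2,182.71.
At £238.67/mo: 31 payments (last £221.35); total interest £1,851.45.
Interest saved = £2,182.71 − £1,851.45 = £331.26.

£331.26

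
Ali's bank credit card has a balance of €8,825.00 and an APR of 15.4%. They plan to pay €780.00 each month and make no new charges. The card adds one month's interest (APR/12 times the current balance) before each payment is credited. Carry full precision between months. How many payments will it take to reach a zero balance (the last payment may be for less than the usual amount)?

13 payments

Monthly rate r = 15.4%/12 = 1.28333% = 0.0128333.
Recurrence: B ← B·(1+r) − €780.00.
Month 1: interest €113.25; balance after payment €8,158.25.
Month 2: interest €104.70; balance after payment €7,482.95.
Closed form: n = −ln(1 − rB₀/P)/ln(1+r) = −ln(0.8548)/ln(1.01283) ≈ 12.303, so the balance reaches zero during payment 13.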